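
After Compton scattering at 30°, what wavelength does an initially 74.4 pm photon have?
74.7251 pm

Using the Compton formula: λ' = λ + λ_C(1 − cos θ)

For θ = 30°, cos θ = √3/2 (exact) ≈ 0.8660, so:
1 − cos 30° = 1 − (√3/2) ≈ 0.1340

Δλ = λ_C × 0.1340 = 2.4263 × 0.1340 = 0.3251 pm

λ' = 74.4 + 0.3251 = 74.7251 pm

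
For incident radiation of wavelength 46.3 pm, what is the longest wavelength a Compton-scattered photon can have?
51.1526 pm (at θ = 180°)

The Compton shift is Δλ = λ_C(1 − cos θ).

Since cos θ ranges from −1 to 1, the factor (1 − cos θ) ranges from 0 to 2; the maximum shift occurs at θ = 180° (backscattering):
Δλ_max = 2λ_C = 2 × 2.4263 pm = 4.8526 pm

Maximum scattered wavelength:
λ'_max = λ₀ + Δλ_max = 46.3 + 4.8526 = 51.1526 pm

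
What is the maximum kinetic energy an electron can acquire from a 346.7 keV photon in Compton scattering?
199.6031 keV

Maximum energy transfer occurs at θ = 180° (backscattering).

Initial photon: E₀ = 346.7 keV → λ₀ = 3.5761 pm

Maximum Compton shift (at 180°):
Δλ_max = 2λ_C = 2 × 2.4263 = 4.8526 pm

Final wavelength:
λ' = 3.5761 + 4.8526 = 8.4287 pm

Minimum photon energy (maximum energy to electron):
E'_min = hc/λ' = 147.0969 keV

Maximum electron kinetic energy:
K_max = E₀ - E'_min = 346.7000 - 147.0969 = 199.6031 keV

(Intermediate values are shown rounded; full precision is carried through to the final answer.)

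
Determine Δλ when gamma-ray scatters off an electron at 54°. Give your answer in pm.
1.0002 pm

Using the Compton scattering formula:
Δλ = λ_C(1 - cos θ)

where λ_C = h/(m_e·c) ≈ 2.4263 pm is the Compton wavelength of an electron.

For θ = 54°:
cos(54°) = 0.5878
1 - cos(54°) = 0.4122

Δλ = 2.4263 × 0.4122
Δλ = 1.0002 pm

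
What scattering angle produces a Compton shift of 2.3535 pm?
88.28°

From the Compton formula Δλ = λ_C(1 - cos θ), we can solve for θ:

cos θ = 1 - Δλ/λ_C

Given:
- Δλ = 2.3535 pm
- λ_C = h/(m_e·c) ≈ 2.42631024 pm

cos θ = 1 - 2.3535/2.42631024
cos θ = 1 - 0.969991
cos θ = 0.030009

θ = arccos(0.030009)
θ = 88.28°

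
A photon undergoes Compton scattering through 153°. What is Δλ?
4.5882 pm

Using the Compton scattering formula:
Δλ = λ_C(1 - cos θ)

where λ_C = h/(m_e·c) ≈ 2.4263 pm is the Compton wavelength of an electron.

For θ = 153°:
cos(153°) = -0.8910
1 - cos(153°) = 1.8910

Δλ = 2.4263 × 1.8910
Δλ = 4.5882 pm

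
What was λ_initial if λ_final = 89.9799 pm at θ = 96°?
87.3000 pm

From λ' = λ + Δλ, we have λ = λ' - Δλ

First calculate the Compton shift:
Δλ = λ_C(1 - cos θ)
Δλ = 2.4263 × (1 - cos(96°))
Δλ = 2.4263 × 1.1045
Δλ = 2.6799 pm

Initial wavelength:
λ = λ' - Δλ
λ = 89.9799 - 2.6799
λ = 87.3000 pm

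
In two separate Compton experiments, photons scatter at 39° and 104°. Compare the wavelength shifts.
104° produces the larger shift by a factor of 5.573

Calculate both shifts using Δλ = λ_C(1 - cos θ):

For θ₁ = 39°:
Δλ₁ = 2.4263 × (1 - cos(39°))
Δλ₁ = 2.4263 × 0.2229
Δλ₁ = 0.5407 pm

For θ₂ = 104°:
Δλ₂ = 2.4263 × (1 - cos(104°))
Δλ₂ = 2.4263 × 1.2419
Δλ₂ = 3.0133 pm

The 104° angle produces the larger shift.
Ratio: 3.0133/0.5407 = 5.573

(Intermediate values are shown rounded; full precision is carried through to the final answer.)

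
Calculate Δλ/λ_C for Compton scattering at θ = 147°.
1.8387 λ_C

The Compton shift formula is:
Δλ = λ_C(1 - cos θ)

Dividing both sides by λ_C:
Δλ/λ_C = 1 - cos θ

For θ = 147°:
Δλ/λ_C = 1 - cos(147°)
Δλ/λ_C = 1 - -0.8387
Δλ/λ_C = 1.8387

This means the shift is 1.8387 × λ_C = 4.4612 pm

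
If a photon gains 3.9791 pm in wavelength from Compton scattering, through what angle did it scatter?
129.79°

From the Compton formula Δλ = λ_C(1 - cos θ), we can solve for θ:

cos θ = 1 - Δλ/λ_C

Given:
- Δλ = 3.9791 pm
- λ_C = h/(m_e·c) ≈ 2.42631024 pm

cos θ = 1 - 3.9791/2.42631024
cos θ = 1 - 1.639980
cos θ = -0.639980

θ = arccos(-0.639980)
θ = 129.79°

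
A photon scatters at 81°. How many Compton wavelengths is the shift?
0.8436 λ_C

The Compton shift formula is:
Δλ = λ_C(1 - cos θ)

Dividing both sides by λ_C:
Δλ/λ_C = 1 - cos θ

For θ = 81°:
Δλ/λ_C = 1 - cos(81°)
Δλ/λ_C = 1 - 0.1564
Δλ/λ_C = 0.8436

This means the shift is 0.8436 × λ_C = 2.0468 pm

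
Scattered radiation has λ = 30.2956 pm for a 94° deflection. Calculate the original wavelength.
27.7000 pm

From λ' = λ + Δλ, we have λ = λ' - Δλ

First calculate the Compton shift:
Δλ = λ_C(1 - cos θ)
Δλ = 2.4263 × (1 - cos(94°))
Δλ = 2.4263 × 1.0698
Δλ = 2.5956 pm

Initial wavelength:
λ = λ' - Δλ
λ = 30.2956 - 2.5956
λ = 27.7000 pm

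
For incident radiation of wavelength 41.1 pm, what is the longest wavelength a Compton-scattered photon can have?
45.9526 pm (at θ = 180°)

The Compton shift is Δλ = λ_C(1 − cos θ).

Since cos θ ranges from −1 to 1, the factor (1 − cos θ) ranges from 0 to 2; the maximum shift occurs at θ = 180° (backscattering):
Δλ_max = 2λ_C = 2 × 2.4263 pm = 4.8526 pm

Maximum scattered wavelength:
λ'_max = λ₀ + Δλ_max = 41.1 + 4.8526 = 45.9526 pm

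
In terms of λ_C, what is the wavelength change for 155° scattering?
1.9063 λ_C

The Compton shift formula is:
Δλ = λ_C(1 - cos θ)

Dividing both sides by λ_C:
Δλ/λ_C = 1 - cos θ

For θ = 155°:
Δλ/λ_C = 1 - cos(155°)
Δλ/λ_C = 1 - -0.9063
Δλ/λ_C = 1.9063

This means the shift is 1.9063 × λ_C = 4.6253 pm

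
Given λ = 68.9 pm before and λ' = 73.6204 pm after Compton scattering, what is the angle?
161.00°

First find the wavelength shift:
Δλ = λ' - λ = 73.6204 - 68.9 = 4.7204 pm

Using Δλ = λ_C(1 - cos θ), with λ_C = h/(m_e·c) ≈ 2.42631024 pm:
cos θ = 1 - Δλ/λ_C
cos θ = 1 - 4.7204/2.42631024
cos θ = -0.945506

θ = arccos(-0.945506)
θ = 161.00°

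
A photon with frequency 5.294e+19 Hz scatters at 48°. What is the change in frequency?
6.573e+18 Hz (decrease)

Convert frequency to wavelength (c = 299792458 m/s):
λ₀ = c/f₀ = 299792458/5.294e+19 = 5.6628723e-12 m = 5.6629 pm

Calculate Compton shift:
Δλ = λ_C(1 - cos(48°)) = 0.8028 pm

Final wavelength:
λ' = λ₀ + Δλ = 5.6629 + 0.8028 = 6.4657 pm

Final frequency:
f' = c/λ' = 299792458/6.4656641e-12 = 4.6366847e+19 Hz

Frequency shift (decrease):
Δf = f₀ - f' = 5.294e+19 - 4.6366847e+19 = 6.573e+18 Hz

(Intermediate values are shown rounded; full precision is carried through to the final answer.)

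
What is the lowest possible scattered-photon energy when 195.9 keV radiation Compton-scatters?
110.8826 keV (at θ = 180°)

The scattered photon has minimum energy when its wavelength is maximum, i.e., when the Compton shift Δλ = λ_C(1 − cos θ) is maximum. This occurs at θ = 180° (backscattering), giving Δλ_max = 2λ_C = 4.8526 pm.

Initial wavelength: λ₀ = hc/E₀ = 6.3290 pm
Maximum final wavelength: λ'_max = λ₀ + 2λ_C = 6.3290 + 4.8526 = 11.1816 pm
Minimum final energy: E'_min = hc/λ'_max = 110.8826 keV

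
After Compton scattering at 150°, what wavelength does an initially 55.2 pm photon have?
59.7276 pm

Using the Compton formula: λ' = λ + λ_C(1 − cos θ)

For θ = 150°, cos θ = -√3/2 (exact) ≈ -0.8660, so:
1 − cos 150° = 1 − (-√3/2) ≈ 1.8660

Δλ = λ_C × 1.8660 = 2.4263 × 1.8660 = 4.5276 pm

λ' = 55.2 + 4.5276 = 59.7276 pm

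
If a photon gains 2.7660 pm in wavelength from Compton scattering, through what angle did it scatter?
98.05°

From the Compton formula Δλ = λ_C(1 - cos θ), we can solve for θ:

cos θ = 1 - Δλ/λ_C

Given:
- Δλ = 2.7660 pm
- λ_C = h/(m_e·c) ≈ 2.42631024 pm

cos θ = 1 - 2.7660/2.42631024
cos θ = 1 - 1.140003
cos θ = -0.140003

θ = arccos(-0.140003)
θ = 98.05°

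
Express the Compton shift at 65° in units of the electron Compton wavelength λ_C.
0.5774 λ_C

The Compton shift formula is:
Δλ = λ_C(1 - cos θ)

Dividing both sides by λ_C:
Δλ/λ_C = 1 - cos θ

For θ = 65°:
Δλ/λ_C = 1 - cos(65°)
Δλ/λ_C = 1 - 0.4226
Δλ/λ_C = 0.5774

This means the shift is 0.5774 × λ_C = 1.4009 pm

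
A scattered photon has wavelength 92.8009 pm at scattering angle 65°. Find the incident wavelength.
91.4000 pm

From λ' = λ + Δλ, we have λ = λ' - Δλ

First calculate the Compton shift:
Δλ = λ_C(1 - cos θ)
Δλ = 2.4263 × (1 - cos(65°))
Δλ = 2.4263 × 0.5774
Δλ = 1.4009 pm

Initial wavelength:
λ = λ' - Δλ
λ = 92.8009 - 1.4009
λ = 91.4000 pm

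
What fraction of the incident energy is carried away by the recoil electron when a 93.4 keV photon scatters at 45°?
0.0508 (or 5.08%)

Calculate initial and final photon energies:

Initial: E₀ = 93.4 keV → λ₀ = 13.2745 pm
Compton shift: Δλ = 0.7106 pm
Final wavelength: λ' = 13.9852 pm
Final energy: E' = 88.6539 keV

Fractional energy loss:
(E₀ - E')/E₀ = (93.4000 - 88.6539)/93.4000
= 4.7461/93.4000
= 0.0508
= 5.08%

(Intermediate values are shown rounded; full precision is carried through to the final answer.)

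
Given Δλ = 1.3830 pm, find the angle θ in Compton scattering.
64.53°

From the Compton formula Δλ = λ_C(1 - cos θ), we can solve for θ:

cos θ = 1 - Δλ/λ_C

Given:
- Δλ = 1.3830 pm
- λ_C = h/(m_e·c) ≈ 2.42631024 pm

cos θ = 1 - 1.3830/2.42631024
cos θ = 1 - 0.570001
cos θ = 0.429999

θ = arccos(0.429999)
θ = 64.53°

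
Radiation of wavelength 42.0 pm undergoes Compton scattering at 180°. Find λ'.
46.8526 pm

Using the Compton formula: λ' = λ + λ_C(1 − cos θ)

For θ = 180°, cos θ = -1 (exact) = -1.0000, so:
1 − cos 180° = 1 − (-1) = 2.0000

Δλ = λ_C × 2.0000 = 2.4263 × 2.0000 = 4.8526 pm

λ' = 42.0 + 4.8526 = 46.8526 pm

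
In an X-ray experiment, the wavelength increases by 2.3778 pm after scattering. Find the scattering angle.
88.85°

From the Compton formula Δλ = λ_C(1 - cos θ), we can solve for θ:

cos θ = 1 - Δλ/λ_C

Given:
- Δλ = 2.3778 pm
- λ_C = h/(m_e·c) ≈ 2.42631024 pm

cos θ = 1 - 2.3778/2.42631024
cos θ = 1 - 0.980007
cos θ = 0.019993

θ = arccos(0.019993)
θ = 88.85°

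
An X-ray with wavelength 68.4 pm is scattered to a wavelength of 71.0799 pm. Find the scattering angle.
96.00°

First find the wavelength shift:
Δλ = λ' - λ = 71.0799 - 68.4 = 2.6799 pm

Using Δλ = λ_C(1 - cos θ), with λ_C = h/(m_e·c) ≈ 2.42631024 pm:
cos θ = 1 - Δλ/λ_C
cos θ = 1 - 2.6799/2.42631024
cos θ = -0.104517

θ = arccos(-0.104517)
θ = 96.00°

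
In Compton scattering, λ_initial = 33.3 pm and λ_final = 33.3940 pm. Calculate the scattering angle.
16.00°

First find the wavelength shift:
Δλ = λ' - λ = 33.3940 - 33.3 = 0.0940 pm

Using Δλ = λ_C(1 - cos θ), with λ_C = h/(m_e·c) ≈ 2.42631024 pm:
cos θ = 1 - Δλ/λ_C
cos θ = 1 - 0.0940/2.42631024
cos θ = 0.961258

θ = arccos(0.961258)
θ = 16.00°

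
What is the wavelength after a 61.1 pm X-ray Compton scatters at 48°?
61.9028 pm

Using the Compton scattering formula:
λ' = λ + Δλ = λ + λ_C(1 - cos θ)

Given:
- Initial wavelength λ = 61.1 pm
- Scattering angle θ = 48°
- Compton wavelength λ_C ≈ 2.4263 pm

Calculate the shift:
Δλ = 2.4263 × (1 - cos(48°))
Δλ = 2.4263 × 0.3309
Δλ = 0.8028 pm

Final wavelength:
λ' = 61.1 + 0.8028 = 61.9028 pm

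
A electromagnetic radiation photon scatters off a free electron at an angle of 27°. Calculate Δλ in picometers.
0.2645 pm

Using the Compton scattering formula:
Δλ = λ_C(1 - cos θ)

where λ_C = h/(m_e·c) ≈ 2.4263 pm is the Compton wavelength of an electron.

For θ = 27°:
cos(27°) = 0.8910
1 - cos(27°) = 0.1090

Δλ = 2.4263 × 0.1090
Δλ = 0.2645 pm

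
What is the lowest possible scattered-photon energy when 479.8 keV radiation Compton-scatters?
166.7193 keV (at θ = 180°)

The scattered photon has minimum energy when its wavelength is maximum, i.e., when the Compton shift Δλ = λ_C(1 − cos θ) is maximum. This occurs at θ = 180° (backscattering), giving Δλ_max = 2λ_C = 4.8526 pm.

Initial wavelength: λ₀ = hc/E₀ = 2.5841 pm
Maximum final wavelength: λ'_max = λ₀ + 2λ_C = 2.5841 + 4.8526 = 7.4367 pm
Minimum final energy: E'_min = hc/λ'_max = 166.7193 keV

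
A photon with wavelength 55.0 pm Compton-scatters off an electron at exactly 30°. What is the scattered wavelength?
55.3251 pm

Using the Compton formula: λ' = λ + λ_C(1 − cos θ)

For θ = 30°, cos θ = √3/2 (exact) ≈ 0.8660, so:
1 − cos 30° = 1 − (√3/2) ≈ 0.1340

Δλ = λ_C × 0.1340 = 2.4263 × 0.1340 = 0.3251 pm

λ' = 55.0 + 0.3251 = 55.3251 pm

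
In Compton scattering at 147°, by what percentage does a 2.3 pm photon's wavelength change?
193.9646%

Calculate the Compton shift:
Δλ = λ_C(1 - cos(147°))
Δλ = 2.4263 × (1 - cos(147°))
Δλ = 2.4263 × 1.8387
Δλ = 4.4612 pm

Percentage change:
(Δλ/λ₀) × 100 = (4.4612/2.3) × 100
= 193.9646%

(Intermediate values are shown rounded; full precision is carried through to the final answer.)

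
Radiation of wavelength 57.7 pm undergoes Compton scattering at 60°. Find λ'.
58.9132 pm

Using the Compton formula: λ' = λ + λ_C(1 − cos θ)

For θ = 60°, cos θ = 1/2 (exact) = 0.5000, so:
1 − cos 60° = 1 − (1/2) = 0.5000

Δλ = λ_C × 0.5000 = 2.4263 × 0.5000 = 1.2132 pm

λ' = 57.7 + 1.2132 = 58.9132 pm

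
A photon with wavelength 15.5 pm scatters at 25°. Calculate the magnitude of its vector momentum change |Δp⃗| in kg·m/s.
1.8381e-23 kg·m/s

Photon momentum magnitude is p = h/λ.

Initial momentum:
p₀ = h/λ = 6.6261e-34/1.5500e-11 = 4.2749e-23 kg·m/s

After scattering:
λ' = λ + Δλ = 15.5 + 0.2273 = 15.7273 pm
p' = h/λ' = 6.6261e-34/1.5727e-11 = 4.2131e-23 kg·m/s

Momentum is a vector; the scattered photon's direction makes angle θ = 25° with the incident direction. The magnitude of the vector change Δp⃗ = p⃗₀ − p⃗' is found from the law of cosines:
|Δp⃗|² = p₀² + p'² − 2p₀p'cos θ
|Δp⃗|² = (4.2749e-23)² + (4.2131e-23)² − 2·4.2749e-23·4.2131e-23·cos(25°)
|Δp⃗| = 1.8381e-23 kg·m/s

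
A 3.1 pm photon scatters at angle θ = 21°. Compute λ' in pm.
3.2612 pm

Using the Compton scattering formula:
λ' = λ + Δλ = λ + λ_C(1 - cos θ)

Given:
- Initial wavelength λ = 3.1 pm
- Scattering angle θ = 21°
- Compton wavelength λ_C ≈ 2.4263 pm

Calculate the shift:
Δλ = 2.4263 × (1 - cos(21°))
Δλ = 2.4263 × 0.0664
Δλ = 0.1612 pm

Final wavelength:
λ' = 3.1 + 0.1612 = 3.2612 pm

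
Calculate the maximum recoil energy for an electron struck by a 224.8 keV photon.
105.2157 keV

Maximum energy transfer occurs at θ = 180° (backscattering).

Initial photon: E₀ = 224.8 keV → λ₀ = 5.5153 pm

Maximum Compton shift (at 180°):
Δλ_max = 2λ_C = 2 × 2.4263 = 4.8526 pm

Final wavelength:
λ' = 5.5153 + 4.8526 = 10.3679 pm

Minimum photon energy (maximum energy to electron):
E'_min = hc/λ' = 119.5843 keV

Maximum electron kinetic energy:
K_max = E₀ - E'_min = 224.8000 - 119.5843 = 105.2157 keV

(Intermediate values are shown rounded; full precision is carried through to the final answer.)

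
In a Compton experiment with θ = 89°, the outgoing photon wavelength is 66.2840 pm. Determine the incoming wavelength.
63.9000 pm

From λ' = λ + Δλ, we have λ = λ' - Δλ

First calculate the Compton shift:
Δλ = λ_C(1 - cos θ)
Δλ = 2.4263 × (1 - cos(89°))
Δλ = 2.4263 × 0.9825
Δλ = 2.3840 pm

Initial wavelength:
λ = λ' - Δλ
λ = 66.2840 - 2.3840
λ = 63.9000 pm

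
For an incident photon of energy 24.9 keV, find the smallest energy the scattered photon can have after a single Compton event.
22.6888 keV (at θ = 180°)

The scattered photon has minimum energy when its wavelength is maximum, i.e., when the Compton shift Δλ = λ_C(1 − cos θ) is maximum. This occurs at θ = 180° (backscattering), giving Δλ_max = 2λ_C = 4.8526 pm.

Initial wavelength: λ₀ = hc/E₀ = 49.7929 pm
Maximum final wavelength: λ'_max = λ₀ + 2λ_C = 49.7929 + 4.8526 = 54.6455 pm
Minimum final energy: E'_min = hc/λ'_max = 22.6888 keV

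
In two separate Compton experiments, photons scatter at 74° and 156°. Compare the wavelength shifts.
156° produces the larger shift by a factor of 2.642

Calculate both shifts using Δλ = λ_C(1 - cos θ):

For θ₁ = 74°:
Δλ₁ = 2.4263 × (1 - cos(74°))
Δλ₁ = 2.4263 × 0.7244
Δλ₁ = 1.7575 pm

For θ₂ = 156°:
Δλ₂ = 2.4263 × (1 - cos(156°))
Δλ₂ = 2.4263 × 1.9135
Δλ₂ = 4.6429 pm

The 156° angle produces the larger shift.
Ratio: 4.6429/1.7575 = 2.642

(Intermediate values are shown rounded; full precision is carried through to the final answer.)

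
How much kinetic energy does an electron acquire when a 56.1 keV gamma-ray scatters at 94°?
5.8961 keV

By energy conservation: K_e = E_initial - E_final

First find the scattered photon energy:
Initial wavelength: λ = hc/E = 22.1006 pm
Compton shift: Δλ = λ_C(1 - cos(94°)) = 2.5956 pm
Final wavelength: λ' = 22.1006 + 2.5956 = 24.6961 pm
Final photon energy: E' = hc/λ' = 50.2039 keV

Electron kinetic energy:
K_e = E - E' = 56.1000 - 50.2039 = 5.8961 keV

(Intermediate values are shown rounded; full precision is carried through to the final answer.)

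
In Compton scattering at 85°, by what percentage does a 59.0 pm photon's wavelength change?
3.7540%

Calculate the Compton shift:
Δλ = λ_C(1 - cos(85°))
Δλ = 2.4263 × (1 - cos(85°))
Δλ = 2.4263 × 0.9128
Δλ = 2.2148 pm

Percentage change:
(Δλ/λ₀) × 100 = (2.2148/59.0) × 100
= 3.7540%

(Intermediate values are shown rounded; full precision is carried through to the final answer.)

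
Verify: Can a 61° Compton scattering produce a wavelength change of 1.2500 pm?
Yes, consistent

Calculate the expected shift for θ = 61°:

Δλ_expected = λ_C(1 - cos(61°))
Δλ_expected = 2.4263 × (1 - cos(61°))
Δλ_expected = 2.4263 × 0.5152
Δλ_expected = 1.2500 pm

Given shift: 1.2500 pm
Expected shift: 1.2500 pm
Difference: 0.0000 pm

The values match. This is consistent with Compton scattering at the stated angle.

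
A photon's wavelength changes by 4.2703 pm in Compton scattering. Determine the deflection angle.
139.46°

From the Compton formula Δλ = λ_C(1 - cos θ), we can solve for θ:

cos θ = 1 - Δλ/λ_C

Given:
- Δλ = 4.2703 pm
- λ_C = h/(m_e·c) ≈ 2.42631024 pm

cos θ = 1 - 4.2703/2.42631024
cos θ = 1 - 1.759998
cos θ = -0.759998

θ = arccos(-0.759998)
θ = 139.46°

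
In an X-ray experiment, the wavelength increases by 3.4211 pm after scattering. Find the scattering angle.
114.20°

From the Compton formula Δλ = λ_C(1 - cos θ), we can solve for θ:

cos θ = 1 - Δλ/λ_C

Given:
- Δλ = 3.4211 pm
- λ_C = h/(m_e·c) ≈ 2.42631024 pm

cos θ = 1 - 3.4211/2.42631024
cos θ = 1 - 1.410001
cos θ = -0.410001

θ = arccos(-0.410001)
θ = 114.20°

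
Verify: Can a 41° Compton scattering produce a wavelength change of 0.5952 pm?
Yes, consistent

Calculate the expected shift for θ = 41°:

Δλ_expected = λ_C(1 - cos(41°))
Δλ_expected = 2.4263 × (1 - cos(41°))
Δλ_expected = 2.4263 × 0.2453
Δλ_expected = 0.5952 pm

Given shift: 0.5952 pm
Expected shift: 0.5952 pm
Difference: 0.0000 pm

The values match. This is consistent with Compton scattering at the stated angle.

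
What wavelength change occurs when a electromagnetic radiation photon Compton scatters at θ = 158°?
4.6759 pm

Using the Compton scattering formula:
Δλ = λ_C(1 - cos θ)

where λ_C = h/(m_e·c) ≈ 2.4263 pm is the Compton wavelength of an electron.

For θ = 158°:
cos(158°) = -0.9272
1 - cos(158°) = 1.9272

Δλ = 2.4263 × 1.9272
Δλ = 4.6759 pm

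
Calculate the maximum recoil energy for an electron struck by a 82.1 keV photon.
19.9657 keV

Maximum energy transfer occurs at θ = 180° (backscattering).

Initial photon: E₀ = 82.1 keV → λ₀ = 15.1016 pm

Maximum Compton shift (at 180°):
Δλ_max = 2λ_C = 2 × 2.4263 = 4.8526 pm

Final wavelength:
λ' = 15.1016 + 4.8526 = 19.9542 pm

Minimum photon energy (maximum energy to electron):
E'_min = hc/λ' = 62.1343 keV

Maximum electron kinetic energy:
K_max = E₀ - E'_min = 82.1000 - 62.1343 = 19.9657 keV

(Intermediate values are shown rounded; full precision is carried through to the final answer.)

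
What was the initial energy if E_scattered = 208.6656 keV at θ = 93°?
365.9001 keV

Convert final energy to wavelength (hc ≈ 1239.842 keV·pm):
λ' = hc/E' = 1239.842 / 208.6656 = 5.9418 pm

Calculate the Compton shift:
Δλ = λ_C(1 - cos(93°))
Δλ = 2.4263 × (1 - cos(93°))
Δλ = 2.5533 pm

Initial wavelength:
λ = λ' - Δλ = 5.9418 - 2.5533 = 3.3885 pm

Initial energy:
E = hc/λ = 1239.842 / 3.3885 = 365.9001 keV

(Intermediate values are shown rounded; full precision is carried through to the final answer.)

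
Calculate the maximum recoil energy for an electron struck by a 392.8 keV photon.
237.9947 keV

Maximum energy transfer occurs at θ = 180° (backscattering).

Initial photon: E₀ = 392.8 keV → λ₀ = 3.1564 pm

Maximum Compton shift (at 180°):
Δλ_max = 2λ_C = 2 × 2.4263 = 4.8526 pm

Final wavelength:
λ' = 3.1564 + 4.8526 = 8.0090 pm

Minimum photon energy (maximum energy to electron):
E'_min = hc/λ' = 154.8053 keV

Maximum electron kinetic energy:
K_max = E₀ - E'_min = 392.8000 - 154.8053 = 237.9947 keV

(Intermediate values are shown rounded; full precision is carried through to the final answer.)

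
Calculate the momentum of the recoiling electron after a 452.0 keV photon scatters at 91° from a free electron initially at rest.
2.7493e-22 kg·m/s

The electron is initially at rest, so by conservation of momentum:
p⃗_e = p⃗₀ − p⃗'  (incident photon momentum minus scattered photon momentum)

Photon momentum magnitudes (p = h/λ = E/c):
λ₀ = hc/E₀ = 2.7430 pm → p₀ = h/λ₀ = 2.4156e-22 kg·m/s
Δλ = λ_C(1 − cos 91°) = 2.4687 pm
λ' = 5.2117 pm → p' = h/λ' = 1.2714e-22 kg·m/s

The scattered photon makes angle θ = 91° with the incident direction, so by the law of cosines:
|p⃗_e|² = p₀² + p'² − 2p₀p'cos θ
|p⃗_e|² = (2.4156e-22)² + (1.2714e-22)² − 2·2.4156e-22·1.2714e-22·cos(91°)
|p⃗_e| = 2.7493e-22 kg·m/s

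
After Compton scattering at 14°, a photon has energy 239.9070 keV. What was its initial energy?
243.3000 keV

Convert final energy to wavelength (hc ≈ 1239.842 keV·pm):
λ' = hc/E' = 1239.842 / 239.9070 = 5.1680 pm

Calculate the Compton shift:
Δλ = λ_C(1 - cos(14°))
Δλ = 2.4263 × (1 - cos(14°))
Δλ = 0.0721 pm

Initial wavelength:
λ = λ' - Δλ = 5.1680 - 0.0721 = 5.0959 pm

Initial energy:
E = hc/λ = 1239.842 / 5.0959 = 243.3000 keV

(Intermediate values are shown rounded; full precision is carried through to the final answer.)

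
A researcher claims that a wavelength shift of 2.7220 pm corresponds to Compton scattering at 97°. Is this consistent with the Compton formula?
Yes, consistent

Calculate the expected shift for θ = 97°:

Δλ_expected = λ_C(1 - cos(97°))
Δλ_expected = 2.4263 × (1 - cos(97°))
Δλ_expected = 2.4263 × 1.1219
Δλ_expected = 2.7220 pm

Given shift: 2.7220 pm
Expected shift: 2.7220 pm
Difference: 0.0000 pm

The values match. This is consistent with Compton scattering at the stated angle.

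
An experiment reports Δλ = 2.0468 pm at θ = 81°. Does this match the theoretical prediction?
Yes, consistent

Calculate the expected shift for θ = 81°:

Δλ_expected = λ_C(1 - cos(81°))
Δλ_expected = 2.4263 × (1 - cos(81°))
Δλ_expected = 2.4263 × 0.8436
Δλ_expected = 2.0468 pm

Given shift: 2.0468 pm
Expected shift: 2.0468 pm
Difference: 0.0000 pm

The values match. This is consistent with Compton scattering at the stated angle.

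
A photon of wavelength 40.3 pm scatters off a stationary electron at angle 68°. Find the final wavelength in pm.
41.8174 pm

Using the Compton scattering formula:
λ' = λ + Δλ = λ + λ_C(1 - cos θ)

Given:
- Initial wavelength λ = 40.3 pm
- Scattering angle θ = 68°
- Compton wavelength λ_C ≈ 2.4263 pm

Calculate the shift:
Δλ = 2.4263 × (1 - cos(68°))
Δλ = 2.4263 × 0.6254
Δλ = 1.5174 pm

Final wavelength:
λ' = 40.3 + 1.5174 = 41.8174 pm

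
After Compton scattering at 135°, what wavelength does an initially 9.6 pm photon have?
13.7420 pm

Using the Compton formula: λ' = λ + λ_C(1 − cos θ)

For θ = 135°, cos θ = -√2/2 (exact) ≈ -0.7071, so:
1 − cos 135° = 1 − (-√2/2) ≈ 1.7071

Δλ = λ_C × 1.7071 = 2.4263 × 1.7071 = 4.1420 pm

λ' = 9.6 + 4.1420 = 13.7420 pm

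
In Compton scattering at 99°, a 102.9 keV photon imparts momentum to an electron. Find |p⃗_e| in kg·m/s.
7.6035e-23 kg·m/s

The electron is initially at rest, so by conservation of momentum:
p⃗_e = p⃗₀ − p⃗'  (incident photon momentum minus scattered photon momentum)

Photon momentum magnitudes (p = h/λ = E/c):
λ₀ = hc/E₀ = 12.0490 pm → p₀ = h/λ₀ = 5.4993e-23 kg·m/s
Δλ = λ_C(1 − cos 99°) = 2.8059 pm
λ' = 14.8549 pm → p' = h/λ' = 4.4605e-23 kg·m/s

The scattered photon makes angle θ = 99° with the incident direction, so by the law of cosines:
|p⃗_e|² = p₀² + p'² − 2p₀p'cos θ
|p⃗_e|² = (5.4993e-23)² + (4.4605e-23)² − 2·5.4993e-23·4.4605e-23·cos(99°)
|p⃗_e| = 7.6035e-23 kg·m/s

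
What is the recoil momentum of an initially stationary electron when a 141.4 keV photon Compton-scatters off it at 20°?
2.6058e-23 kg·m/s

The electron is initially at rest, so by conservation of momentum:
p⃗_e = p⃗₀ − p⃗'  (incident photon momentum minus scattered photon momentum)

Photon momentum magnitudes (p = h/λ = E/c):
λ₀ = hc/E₀ = 8.7683 pm → p₀ = h/λ₀ = 7.5568e-23 kg·m/s
Δλ = λ_C(1 − cos 20°) = 0.1463 pm
λ' = 8.9147 pm → p' = h/λ' = 7.4328e-23 kg·m/s

The scattered photon makes angle θ = 20° with the incident direction, so by the law of cosines:
|p⃗_e|² = p₀² + p'² − 2p₀p'cos θ
|p⃗_e|² = (7.5568e-23)² + (7.4328e-23)² − 2·7.5568e-23·7.4328e-23·cos(20°)
|p⃗_e| = 2.6058e-23 kg·m/s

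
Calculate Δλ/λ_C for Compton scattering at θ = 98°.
1.1392 λ_C

The Compton shift formula is:
Δλ = λ_C(1 - cos θ)

Dividing both sides by λ_C:
Δλ/λ_C = 1 - cos θ

For θ = 98°:
Δλ/λ_C = 1 - cos(98°)
Δλ/λ_C = 1 - -0.1392
Δλ/λ_C = 1.1392

This means the shift is 1.1392 × λ_C = 2.7640 pm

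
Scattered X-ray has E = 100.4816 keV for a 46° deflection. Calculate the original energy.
106.9001 keV

Convert final energy to wavelength (hc ≈ 1239.842 keV·pm):
λ' = hc/E' = 1239.842 / 100.4816 = 12.3390 pm

Calculate the Compton shift:
Δλ = λ_C(1 - cos(46°))
Δλ = 2.4263 × (1 - cos(46°))
Δλ = 0.7409 pm

Initial wavelength:
λ = λ' - Δλ = 12.3390 - 0.7409 = 11.5981 pm

Initial energy:
E = hc/λ = 1239.842 / 11.5981 = 106.9001 keV

(Intermediate values are shown rounded; full precision is carried through to the final answer.)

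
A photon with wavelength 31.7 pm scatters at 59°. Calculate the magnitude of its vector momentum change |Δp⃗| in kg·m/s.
2.0228e-23 kg·m/s

Photon momentum magnitude is p = h/λ.

Initial momentum:
p₀ = h/λ = 6.6261e-34/3.1700e-11 = 2.0902e-23 kg·m/s

After scattering:
λ' = λ + Δλ = 31.7 + 1.1767 = 32.8767 pm
p' = h/λ' = 6.6261e-34/3.2877e-11 = 2.0154e-23 kg·m/s

Momentum is a vector; the scattered photon's direction makes angle θ = 59° with the incident direction. The magnitude of the vector change Δp⃗ = p⃗₀ − p⃗' is found from the law of cosines:
|Δp⃗|² = p₀² + p'² − 2p₀p'cos θ
|Δp⃗|² = (2.0902e-23)² + (2.0154e-23)² − 2·2.0902e-23·2.0154e-23·cos(59°)
|Δp⃗| = 2.0228e-23 kg·m/s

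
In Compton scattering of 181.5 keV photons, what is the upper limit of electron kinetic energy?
75.3828 keV

Maximum energy transfer occurs at θ = 180° (backscattering).

Initial photon: E₀ = 181.5 keV → λ₀ = 6.8311 pm

Maximum Compton shift (at 180°):
Δλ_max = 2λ_C = 2 × 2.4263 = 4.8526 pm

Final wavelength:
λ' = 6.8311 + 4.8526 = 11.6837 pm

Minimum photon energy (maximum energy to electron):
E'_min = hc/λ' = 106.1172 keV

Maximum electron kinetic energy:
K_max = E₀ - E'_min = 181.5000 - 106.1172 = 75.3828 keV

(Intermediate values are shown rounded; full precision is carried through to the final answer.)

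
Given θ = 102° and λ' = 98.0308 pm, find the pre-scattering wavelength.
95.1000 pm

From λ' = λ + Δλ, we have λ = λ' - Δλ

First calculate the Compton shift:
Δλ = λ_C(1 - cos θ)
Δλ = 2.4263 × (1 - cos(102°))
Δλ = 2.4263 × 1.2079
Δλ = 2.9308 pm

Initial wavelength:
λ = λ' - Δλ
λ = 98.0308 - 2.9308
λ = 95.1000 pm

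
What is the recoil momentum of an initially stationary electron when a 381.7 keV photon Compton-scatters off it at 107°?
2.5449e-22 kg·m/s

The electron is initially at rest, so by conservation of momentum:
p⃗_e = p⃗₀ − p⃗'  (incident photon momentum minus scattered photon momentum)

Photon momentum magnitudes (p = h/λ = E/c):
λ₀ = hc/E₀ = 3.2482 pm → p₀ = h/λ₀ = 2.0399e-22 kg·m/s
Δλ = λ_C(1 − cos 107°) = 3.1357 pm
λ' = 6.3839 pm → p' = h/λ' = 1.0379e-22 kg·m/s

The scattered photon makes angle θ = 107° with the incident direction, so by the law of cosines:
|p⃗_e|² = p₀² + p'² − 2p₀p'cos θ
|p⃗_e|² = (2.0399e-22)² + (1.0379e-22)² − 2·2.0399e-22·1.0379e-22·cos(107°)
|p⃗_e| = 2.5449e-22 kg·m/s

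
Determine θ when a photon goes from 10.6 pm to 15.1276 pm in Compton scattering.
150.00°

First find the wavelength shift:
Δλ = λ' - λ = 15.1276 - 10.6 = 4.5276 pm

Using Δλ = λ_C(1 - cos θ), with λ_C = h/(m_e·c) ≈ 2.42631024 pm:
cos θ = 1 - Δλ/λ_C
cos θ = 1 - 4.5276/2.42631024
cos θ = -0.866043

θ = arccos(-0.866043)
θ = 150.00°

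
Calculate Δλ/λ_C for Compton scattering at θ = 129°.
1.6293 λ_C

The Compton shift formula is:
Δλ = λ_C(1 - cos θ)

Dividing both sides by λ_C:
Δλ/λ_C = 1 - cos θ

For θ = 129°:
Δλ/λ_C = 1 - cos(129°)
Δλ/λ_C = 1 - -0.6293
Δλ/λ_C = 1.6293

This means the shift is 1.6293 × λ_C = 3.9532 pm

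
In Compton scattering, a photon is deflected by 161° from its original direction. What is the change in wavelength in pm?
4.7204 pm

Using the Compton scattering formula:
Δλ = λ_C(1 - cos θ)

where λ_C = h/(m_e·c) ≈ 2.4263 pm is the Compton wavelength of an electron.

For θ = 161°:
cos(161°) = -0.9455
1 - cos(161°) = 1.9455

Δλ = 2.4263 × 1.9455
Δλ = 4.7204 pm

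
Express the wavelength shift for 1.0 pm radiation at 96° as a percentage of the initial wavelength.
267.9929%

Calculate the Compton shift:
Δλ = λ_C(1 - cos(96°))
Δλ = 2.4263 × (1 - cos(96°))
Δλ = 2.4263 × 1.1045
Δλ = 2.6799 pm

Percentage change:
(Δλ/λ₀) × 100 = (2.6799/1.0) × 100
= 267.9929%

(Intermediate values are shown rounded; full precision is carried through to the final answer.)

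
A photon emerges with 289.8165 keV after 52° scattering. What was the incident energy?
370.5999 keV

Convert final energy to wavelength (hc ≈ 1239.842 keV·pm):
λ' = hc/E' = 1239.842 / 289.8165 = 4.2780 pm

Calculate the Compton shift:
Δλ = λ_C(1 - cos(52°))
Δλ = 2.4263 × (1 - cos(52°))
Δλ = 0.9325 pm

Initial wavelength:
λ = λ' - Δλ = 4.2780 - 0.9325 = 3.3455 pm

Initial energy:
E = hc/λ = 1239.842 / 3.3455 = 370.5999 keV

(Intermediate values are shown rounded; full precision is carried through to the final answer.)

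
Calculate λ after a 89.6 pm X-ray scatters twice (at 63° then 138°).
95.1542 pm

Apply Compton shift twice:

First scattering at θ₁ = 63°:
Δλ₁ = λ_C(1 - cos(63°))
Δλ₁ = 2.4263 × 0.5460
Δλ₁ = 1.3248 pm

After first scattering:
λ₁ = 89.6 + 1.3248 = 90.9248 pm

Second scattering at θ₂ = 138°:
Δλ₂ = λ_C(1 - cos(138°))
Δλ₂ = 2.4263 × 1.7431
Δλ₂ = 4.2294 pm

Final wavelength:
λ₂ = 90.9248 + 4.2294 = 95.1542 pm

Total shift: Δλ_total = 1.3248 + 4.2294 = 5.5542 pm

(Intermediate values are shown rounded; full precision is carried through to the final answer.)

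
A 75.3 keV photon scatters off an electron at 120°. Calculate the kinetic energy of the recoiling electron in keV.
13.6311 keV

By energy conservation: K_e = E_initial - E_final

First find the scattered photon energy:
Initial wavelength: λ = hc/E = 16.4654 pm
Compton shift: Δλ = λ_C(1 - cos(120°)) = 3.6395 pm
Final wavelength: λ' = 16.4654 + 3.6395 = 20.1048 pm
Final photon energy: E' = hc/λ' = 61.6689 keV

Electron kinetic energy:
K_e = E - E' = 75.3000 - 61.6689 = 13.6311 keV

(Intermediate values are shown rounded; full precision is carried through to the final answer.)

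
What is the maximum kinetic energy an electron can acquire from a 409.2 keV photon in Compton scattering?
251.9103 keV

Maximum energy transfer occurs at θ = 180° (backscattering).

Initial photon: E₀ = 409.2 keV → λ₀ = 3.0299 pm

Maximum Compton shift (at 180°):
Δλ_max = 2λ_C = 2 × 2.4263 = 4.8526 pm

Final wavelength:
λ' = 3.0299 + 4.8526 = 7.8825 pm

Minimum photon energy (maximum energy to electron):
E'_min = hc/λ' = 157.2897 keV

Maximum electron kinetic energy:
K_max = E₀ - E'_min = 409.2000 - 157.2897 = 251.9103 keV

(Intermediate values are shown rounded; full precision is carried through to the final answer.)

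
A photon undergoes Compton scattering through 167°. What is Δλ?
4.7904 pm

Using the Compton scattering formula:
Δλ = λ_C(1 - cos θ)

where λ_C = h/(m_e·c) ≈ 2.4263 pm is the Compton wavelength of an electron.

For θ = 167°:
cos(167°) = -0.9744
1 - cos(167°) = 1.9744

Δλ = 2.4263 × 1.9744
Δλ = 4.7904 pm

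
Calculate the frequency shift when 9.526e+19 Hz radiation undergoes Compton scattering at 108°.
4.785e+19 Hz (decrease)

Convert frequency to wavelength (c = 299792458 m/s):
λ₀ = c/f₀ = 299792458/9.526e+19 = 3.1470970e-12 m = 3.1471 pm

Calculate Compton shift:
Δλ = λ_C(1 - cos(108°)) = 3.1761 pm

Final wavelength:
λ' = λ₀ + Δλ = 3.1471 + 3.1761 = 6.3232 pm

Final frequency:
f' = c/λ' = 299792458/6.3231783e-12 = 4.7411672e+19 Hz

Frequency shift (decrease):
Δf = f₀ - f' = 9.526e+19 - 4.7411672e+19 = 4.785e+19 Hz

(Intermediate values are shown rounded; full precision is carried through to the final answer.)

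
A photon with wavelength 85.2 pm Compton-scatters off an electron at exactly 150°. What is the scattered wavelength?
89.7276 pm

Using the Compton formula: λ' = λ + λ_C(1 − cos θ)

For θ = 150°, cos θ = -√3/2 (exact) ≈ -0.8660, so:
1 − cos 150° = 1 − (-√3/2) ≈ 1.8660

Δλ = λ_C × 1.8660 = 2.4263 × 1.8660 = 4.5276 pm

λ' = 85.2 + 4.5276 = 89.7276 pm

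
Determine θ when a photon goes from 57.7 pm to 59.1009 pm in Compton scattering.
65.00°

First find the wavelength shift:
Δλ = λ' - λ = 59.1009 - 57.7 = 1.4009 pm

Using Δλ = λ_C(1 - cos θ), with λ_C = h/(m_e·c) ≈ 2.42631024 pm:
cos θ = 1 - Δλ/λ_C
cos θ = 1 - 1.4009/2.42631024
cos θ = 0.422621

θ = arccos(0.422621)
θ = 65.00°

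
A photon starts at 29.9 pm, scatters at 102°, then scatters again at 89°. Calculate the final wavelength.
35.2147 pm

Apply Compton shift twice:

First scattering at θ₁ = 102°:
Δλ₁ = λ_C(1 - cos(102°))
Δλ₁ = 2.4263 × 1.2079
Δλ₁ = 2.9308 pm

After first scattering:
λ₁ = 29.9 + 2.9308 = 32.8308 pm

Second scattering at θ₂ = 89°:
Δλ₂ = λ_C(1 - cos(89°))
Δλ₂ = 2.4263 × 0.9825
Δλ₂ = 2.3840 pm

Final wavelength:
λ₂ = 32.8308 + 2.3840 = 35.2147 pm

Total shift: Δλ_total = 2.9308 + 2.3840 = 5.3147 pm

(Intermediate values are shown rounded; full precision is carried through to the final answer.)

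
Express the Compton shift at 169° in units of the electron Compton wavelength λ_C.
1.9816 λ_C

The Compton shift formula is:
Δλ = λ_C(1 - cos θ)

Dividing both sides by λ_C:
Δλ/λ_C = 1 - cos θ

For θ = 169°:
Δλ/λ_C = 1 - cos(169°)
Δλ/λ_C = 1 - -0.9816
Δλ/λ_C = 1.9816

This means the shift is 1.9816 × λ_C = 4.8080 pm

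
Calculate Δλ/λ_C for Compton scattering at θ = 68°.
0.6254 λ_C

The Compton shift formula is:
Δλ = λ_C(1 - cos θ)

Dividing both sides by λ_C:
Δλ/λ_C = 1 - cos θ

For θ = 68°:
Δλ/λ_C = 1 - cos(68°)
Δλ/λ_C = 1 - 0.3746
Δλ/λ_C = 0.6254

This means the shift is 0.6254 × λ_C = 1.5174 pm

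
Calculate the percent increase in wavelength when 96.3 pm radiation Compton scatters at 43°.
0.6769%

Calculate the Compton shift:
Δλ = λ_C(1 - cos(43°))
Δλ = 2.4263 × (1 - cos(43°))
Δλ = 2.4263 × 0.2686
Δλ = 0.6518 pm

Percentage change:
(Δλ/λ₀) × 100 = (0.6518/96.3) × 100
= 0.6769%

(Intermediate values are shown rounded; full precision is carried through to the final answer.)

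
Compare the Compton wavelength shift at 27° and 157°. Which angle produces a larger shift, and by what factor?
157° produces the larger shift by a factor of 17.620

Calculate both shifts using Δλ = λ_C(1 - cos θ):

For θ₁ = 27°:
Δλ₁ = 2.4263 × (1 - cos(27°))
Δλ₁ = 2.4263 × 0.1090
Δλ₁ = 0.2645 pm

For θ₂ = 157°:
Δλ₂ = 2.4263 × (1 - cos(157°))
Δλ₂ = 2.4263 × 1.9205
Δλ₂ = 4.6597 pm

The 157° angle produces the larger shift.
Ratio: 4.6597/0.2645 = 17.620

(Intermediate values are shown rounded; full precision is carried through to the final answer.)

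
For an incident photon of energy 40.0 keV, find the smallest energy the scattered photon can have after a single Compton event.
34.5854 keV (at θ = 180°)

The scattered photon has minimum energy when its wavelength is maximum, i.e., when the Compton shift Δλ = λ_C(1 − cos θ) is maximum. This occurs at θ = 180° (backscattering), giving Δλ_max = 2λ_C = 4.8526 pm.

Initial wavelength: λ₀ = hc/E₀ = 30.9960 pm
Maximum final wavelength: λ'_max = λ₀ + 2λ_C = 30.9960 + 4.8526 = 35.8487 pm
Minimum final energy: E'_min = hc/λ'_max = 34.5854 keV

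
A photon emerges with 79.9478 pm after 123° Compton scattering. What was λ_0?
76.2000 pm

From λ' = λ + Δλ, we have λ = λ' - Δλ

First calculate the Compton shift:
Δλ = λ_C(1 - cos θ)
Δλ = 2.4263 × (1 - cos(123°))
Δλ = 2.4263 × 1.5446
Δλ = 3.7478 pm

Initial wavelength:
λ = λ' - Δλ
λ = 79.9478 - 3.7478
λ = 76.2000 pm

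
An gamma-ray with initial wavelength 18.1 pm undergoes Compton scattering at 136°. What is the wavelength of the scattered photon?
22.2717 pm

Using the Compton scattering formula:
λ' = λ + Δλ = λ + λ_C(1 - cos θ)

Given:
- Initial wavelength λ = 18.1 pm
- Scattering angle θ = 136°
- Compton wavelength λ_C ≈ 2.4263 pm

Calculate the shift:
Δλ = 2.4263 × (1 - cos(136°))
Δλ = 2.4263 × 1.7193
Δλ = 4.1717 pm

Final wavelength:
λ' = 18.1 + 4.1717 = 22.2717 pm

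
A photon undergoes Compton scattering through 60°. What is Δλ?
1.2132 pm

Using the Compton scattering formula:
Δλ = λ_C(1 - cos θ)

where λ_C = h/(m_e·c) ≈ 2.4263 pm is the Compton wavelength of an electron.

For θ = 60°:
cos(60°) = 0.5000
1 - cos(60°) = 0.5000

Δλ = 2.4263 × 0.5000
Δλ = 1.2132 pm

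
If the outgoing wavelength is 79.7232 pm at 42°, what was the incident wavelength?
79.1000 pm

From λ' = λ + Δλ, we have λ = λ' - Δλ

First calculate the Compton shift:
Δλ = λ_C(1 - cos θ)
Δλ = 2.4263 × (1 - cos(42°))
Δλ = 2.4263 × 0.2569
Δλ = 0.6232 pm

Initial wavelength:
λ = λ' - Δλ
λ = 79.7232 - 0.6232
λ = 79.1000 pm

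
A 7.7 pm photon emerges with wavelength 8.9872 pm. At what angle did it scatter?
62.00°

First find the wavelength shift:
Δλ = λ' - λ = 8.9872 - 7.7 = 1.2872 pm

Using Δλ = λ_C(1 - cos θ), with λ_C = h/(m_e·c) ≈ 2.42631024 pm:
cos θ = 1 - Δλ/λ_C
cos θ = 1 - 1.2872/2.42631024
cos θ = 0.469483

θ = arccos(0.469483)
θ = 62.00°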